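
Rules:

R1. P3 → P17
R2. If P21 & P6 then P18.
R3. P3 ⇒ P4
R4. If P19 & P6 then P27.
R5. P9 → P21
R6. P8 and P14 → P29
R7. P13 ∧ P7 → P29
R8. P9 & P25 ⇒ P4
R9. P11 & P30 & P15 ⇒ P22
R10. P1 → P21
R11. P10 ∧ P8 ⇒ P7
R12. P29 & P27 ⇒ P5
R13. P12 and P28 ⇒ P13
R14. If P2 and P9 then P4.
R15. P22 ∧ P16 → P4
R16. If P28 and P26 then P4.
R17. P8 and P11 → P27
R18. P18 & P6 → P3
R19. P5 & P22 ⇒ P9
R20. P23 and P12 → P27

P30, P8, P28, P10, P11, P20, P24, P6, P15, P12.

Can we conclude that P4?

P22  (by R9: P11, P30, P15)
P7  (by R11: P10, P8)
P13  (by R13: P12, P28)
P27  (by R17: P8, P11)
P29  (by R7: P13, P7)
P5  (by R12: P29, P27)
P9  (by R19: P5, P22)
P21  (by R5: P9)
P18  (by R2: P21, P6)
P3  (by R18: P18, P6)
P4  (by R3: P3)

Yes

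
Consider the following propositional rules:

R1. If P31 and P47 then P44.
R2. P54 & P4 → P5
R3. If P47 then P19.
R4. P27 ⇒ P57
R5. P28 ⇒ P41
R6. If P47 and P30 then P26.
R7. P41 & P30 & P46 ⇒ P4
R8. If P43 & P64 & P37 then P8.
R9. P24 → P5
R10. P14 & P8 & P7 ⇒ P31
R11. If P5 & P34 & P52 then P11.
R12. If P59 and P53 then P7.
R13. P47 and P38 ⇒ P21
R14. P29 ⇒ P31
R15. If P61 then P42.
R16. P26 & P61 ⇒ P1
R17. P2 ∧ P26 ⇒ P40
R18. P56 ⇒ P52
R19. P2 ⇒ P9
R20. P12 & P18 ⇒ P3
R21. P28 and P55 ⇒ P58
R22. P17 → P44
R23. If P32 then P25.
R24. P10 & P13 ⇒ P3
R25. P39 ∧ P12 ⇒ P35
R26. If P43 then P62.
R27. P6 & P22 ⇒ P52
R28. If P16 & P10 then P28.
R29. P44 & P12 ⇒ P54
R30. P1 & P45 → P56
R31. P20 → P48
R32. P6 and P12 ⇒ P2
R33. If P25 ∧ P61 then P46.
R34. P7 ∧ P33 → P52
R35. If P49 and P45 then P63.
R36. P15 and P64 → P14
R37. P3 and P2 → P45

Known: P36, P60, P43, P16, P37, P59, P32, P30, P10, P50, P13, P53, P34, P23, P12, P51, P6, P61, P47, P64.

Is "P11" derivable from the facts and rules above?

No

Forward chaining from the given facts derives: P19, P26, P8, P7, P42, P1, P25, P3, P62, P28, P2, P46, P45, P41, P4, P40, P9, P56, P52.
The only rule concluding P11 is R11, which needs P5; that is never established.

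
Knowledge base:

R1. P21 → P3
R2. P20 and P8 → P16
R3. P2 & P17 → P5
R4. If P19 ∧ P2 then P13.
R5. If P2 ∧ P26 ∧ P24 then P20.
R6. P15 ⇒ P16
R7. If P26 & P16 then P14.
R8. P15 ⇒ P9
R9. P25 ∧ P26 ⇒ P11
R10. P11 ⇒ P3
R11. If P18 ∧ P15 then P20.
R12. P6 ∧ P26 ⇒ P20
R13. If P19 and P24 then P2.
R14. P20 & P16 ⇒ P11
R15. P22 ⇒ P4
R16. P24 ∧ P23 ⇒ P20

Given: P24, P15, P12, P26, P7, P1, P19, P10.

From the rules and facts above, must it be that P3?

Yes

P16  (by R6: P15)
P2  (by R13: P19, P24)
P20  (by R5: P2, P26, P24)
P11  (by R14: P20, P16)
P3  (by R10: P11)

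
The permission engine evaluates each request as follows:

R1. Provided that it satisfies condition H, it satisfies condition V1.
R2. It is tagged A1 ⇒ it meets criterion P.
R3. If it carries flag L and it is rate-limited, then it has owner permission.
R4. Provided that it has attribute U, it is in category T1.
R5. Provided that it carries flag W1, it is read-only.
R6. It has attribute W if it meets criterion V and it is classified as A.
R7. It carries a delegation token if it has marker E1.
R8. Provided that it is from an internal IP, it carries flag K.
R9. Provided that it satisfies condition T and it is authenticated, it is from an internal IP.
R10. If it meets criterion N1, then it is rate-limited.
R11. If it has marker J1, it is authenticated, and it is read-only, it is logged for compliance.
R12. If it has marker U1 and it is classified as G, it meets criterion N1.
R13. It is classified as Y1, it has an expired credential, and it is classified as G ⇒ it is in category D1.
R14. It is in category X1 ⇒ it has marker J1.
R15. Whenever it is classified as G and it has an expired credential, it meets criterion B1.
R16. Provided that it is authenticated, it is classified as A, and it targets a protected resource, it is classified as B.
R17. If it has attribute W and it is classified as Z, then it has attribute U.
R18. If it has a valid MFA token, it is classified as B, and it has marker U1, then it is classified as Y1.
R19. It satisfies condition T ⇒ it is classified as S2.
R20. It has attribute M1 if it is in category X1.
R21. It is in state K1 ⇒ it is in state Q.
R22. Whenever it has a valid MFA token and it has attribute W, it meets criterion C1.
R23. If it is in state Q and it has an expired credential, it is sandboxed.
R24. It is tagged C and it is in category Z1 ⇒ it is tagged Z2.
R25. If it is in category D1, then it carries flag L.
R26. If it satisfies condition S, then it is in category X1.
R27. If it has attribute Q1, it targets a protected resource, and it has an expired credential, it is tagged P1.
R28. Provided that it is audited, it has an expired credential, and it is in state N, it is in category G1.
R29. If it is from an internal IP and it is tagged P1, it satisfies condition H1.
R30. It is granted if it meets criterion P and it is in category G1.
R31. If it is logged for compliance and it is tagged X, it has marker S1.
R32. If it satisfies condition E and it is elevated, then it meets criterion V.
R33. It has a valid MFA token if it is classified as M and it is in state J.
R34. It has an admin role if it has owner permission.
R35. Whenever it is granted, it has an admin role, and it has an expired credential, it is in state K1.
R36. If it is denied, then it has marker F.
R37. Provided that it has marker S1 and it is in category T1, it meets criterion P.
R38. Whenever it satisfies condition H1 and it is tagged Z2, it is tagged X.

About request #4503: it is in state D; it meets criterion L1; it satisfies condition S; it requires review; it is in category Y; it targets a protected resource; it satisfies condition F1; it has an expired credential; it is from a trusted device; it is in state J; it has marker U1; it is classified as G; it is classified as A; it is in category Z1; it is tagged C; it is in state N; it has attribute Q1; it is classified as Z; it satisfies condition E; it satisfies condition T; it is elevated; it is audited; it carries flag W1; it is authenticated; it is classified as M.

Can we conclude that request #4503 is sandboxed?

Yes

By R5 (it carries flag W1): it is read-only.
By R9 (it satisfies condition T, it is authenticated): it is from an internal IP.
By R12 (it has marker U1, it is classified as G): it meets criterion N1.
By R16 (it is authenticated, it is classified as A, it targets a protected resource): it is classified as B.
By R24 (it is tagged C, it is in category Z1): it is tagged Z2.
By R26 (it satisfies condition S): it is in category X1.
By R27 (it has attribute Q1, it targets a protected resource, it has an expired credential): it is tagged P1.
By R28 (it is audited, it has an expired credential, it is in state N): it is in category G1.
By R29 (it is from an internal IP, it is tagged P1): it satisfies condition H1.
By R32 (it satisfies condition E, it is elevated): it meets criterion V.
By R33 (it is classified as M, it is in state J): it has a valid MFA token.
By R38 (it satisfies condition H1, it is tagged Z2): it is tagged X.
By R6 (it meets criterion V, it is classified as A): it has attribute W.
By R10 (it meets criterion N1): it is rate-limited.
By R14 (it is in category X1): it has marker J1.
By R17 (it has attribute W, it is classified as Z): it has attribute U.
By R18 (it has a valid MFA token, it is classified as B, it has marker U1): it is classified as Y1.
By R4 (it has attribute U): it is in category T1.
By R11 (it has marker J1, it is authenticated, it is read-only): it is logged for compliance.
By R13 (it is classified as Y1, it has an expired credential, it is classified as G): it is in category D1.
By R25 (it is in category D1): it carries flag L.
By R31 (it is logged for compliance, it is tagged X): it has marker S1.
By R37 (it has marker S1, it is in category T1): it meets criterion P.
By R3 (it carries flag L, it is rate-limited): it has owner permission.
By R30 (it meets criterion P, it is in category G1): it is granted.
By R34 (it has owner permission): it has an admin role.
By R35 (it is granted, it has an admin role, it has an expired credential): it is in state K1.
By R21 (it is in state K1): it is in state Q.
By R23 (it is in state Q, it has an expired credential): it is sandboxed.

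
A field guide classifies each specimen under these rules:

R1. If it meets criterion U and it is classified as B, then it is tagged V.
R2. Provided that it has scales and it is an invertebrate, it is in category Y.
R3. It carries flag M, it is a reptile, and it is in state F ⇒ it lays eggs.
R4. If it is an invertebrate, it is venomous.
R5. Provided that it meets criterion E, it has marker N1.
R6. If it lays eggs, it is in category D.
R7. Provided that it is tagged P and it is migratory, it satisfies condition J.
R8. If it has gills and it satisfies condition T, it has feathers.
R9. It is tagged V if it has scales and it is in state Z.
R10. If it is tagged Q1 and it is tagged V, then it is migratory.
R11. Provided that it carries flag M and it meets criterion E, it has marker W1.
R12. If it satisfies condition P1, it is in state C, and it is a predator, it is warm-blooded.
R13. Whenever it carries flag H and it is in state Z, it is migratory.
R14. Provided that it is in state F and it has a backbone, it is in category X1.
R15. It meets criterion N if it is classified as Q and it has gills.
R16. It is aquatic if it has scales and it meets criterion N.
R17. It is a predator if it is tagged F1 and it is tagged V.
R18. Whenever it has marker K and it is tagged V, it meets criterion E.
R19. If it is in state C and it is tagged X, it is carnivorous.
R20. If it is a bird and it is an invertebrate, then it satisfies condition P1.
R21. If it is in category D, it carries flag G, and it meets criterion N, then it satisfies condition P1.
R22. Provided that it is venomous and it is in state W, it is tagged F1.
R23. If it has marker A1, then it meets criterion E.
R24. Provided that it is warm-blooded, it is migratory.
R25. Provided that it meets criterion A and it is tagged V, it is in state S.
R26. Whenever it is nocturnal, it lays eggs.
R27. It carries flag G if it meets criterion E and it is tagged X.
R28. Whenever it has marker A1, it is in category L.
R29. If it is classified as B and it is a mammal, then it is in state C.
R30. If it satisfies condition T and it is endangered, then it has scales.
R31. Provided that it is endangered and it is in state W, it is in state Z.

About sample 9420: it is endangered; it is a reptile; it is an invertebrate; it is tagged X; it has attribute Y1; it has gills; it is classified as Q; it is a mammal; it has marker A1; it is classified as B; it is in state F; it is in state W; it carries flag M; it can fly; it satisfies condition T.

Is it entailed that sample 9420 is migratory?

Yes

By R3 (it carries flag M, it is a reptile, it is in state F): it lays eggs.
By R4 (it is an invertebrate): it is venomous.
By R6 (it lays eggs): it is in category D.
By R15 (it is classified as Q, it has gills): it meets criterion N.
By R22 (it is venomous, it is in state W): it is tagged F1.
By R23 (it has marker A1): it meets criterion E.
By R27 (it meets criterion E, it is tagged X): it carries flag G.
By R29 (it is classified as B, it is a mammal): it is in state C.
By R30 (it satisfies condition T, it is endangered): it has scales.
By R31 (it is endangered, it is in state W): it is in state Z.
By R9 (it has scales, it is in state Z): it is tagged V.
By R17 (it is tagged F1, it is tagged V): it is a predator.
By R21 (it is in category D, it carries flag G, it meets criterion N): it satisfies condition P1.
By R12 (it satisfies condition P1, it is in state C, it is a predator): it is warm-blooded.
By R24 (it is warm-blooded): it is migratory.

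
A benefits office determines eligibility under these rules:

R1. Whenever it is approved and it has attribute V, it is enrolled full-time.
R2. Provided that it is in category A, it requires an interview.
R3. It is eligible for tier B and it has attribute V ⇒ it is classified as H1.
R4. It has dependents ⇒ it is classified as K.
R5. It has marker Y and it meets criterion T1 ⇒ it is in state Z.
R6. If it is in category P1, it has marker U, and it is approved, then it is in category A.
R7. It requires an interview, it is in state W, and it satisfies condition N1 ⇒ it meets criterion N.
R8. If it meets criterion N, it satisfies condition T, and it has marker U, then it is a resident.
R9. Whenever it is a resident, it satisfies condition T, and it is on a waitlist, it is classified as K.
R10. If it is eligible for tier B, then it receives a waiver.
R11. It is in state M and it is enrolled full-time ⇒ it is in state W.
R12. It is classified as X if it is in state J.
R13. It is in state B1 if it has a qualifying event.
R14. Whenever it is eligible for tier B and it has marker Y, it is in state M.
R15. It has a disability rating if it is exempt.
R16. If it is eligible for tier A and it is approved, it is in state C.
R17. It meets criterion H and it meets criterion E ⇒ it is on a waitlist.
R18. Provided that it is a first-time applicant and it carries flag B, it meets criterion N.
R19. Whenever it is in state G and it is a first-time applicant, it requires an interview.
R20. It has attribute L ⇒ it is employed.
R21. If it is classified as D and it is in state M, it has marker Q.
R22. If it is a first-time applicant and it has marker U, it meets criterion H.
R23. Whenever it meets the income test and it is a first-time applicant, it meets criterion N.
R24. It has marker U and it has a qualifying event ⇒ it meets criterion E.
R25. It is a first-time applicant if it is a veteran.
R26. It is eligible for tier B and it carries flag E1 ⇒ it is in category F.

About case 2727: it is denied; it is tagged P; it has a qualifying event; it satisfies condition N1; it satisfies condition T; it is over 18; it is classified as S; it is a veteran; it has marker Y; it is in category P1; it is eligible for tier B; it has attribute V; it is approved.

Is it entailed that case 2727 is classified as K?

Forward chaining from the given facts derives: is enrolled full-time, is classified as H1, receives a waiver, is in state B1, is in state M, is a first-time applicant, is in state W.
Rules concluding "it is classified as K": R4 needs "it has dependents"; R9 needs "it is a resident" — none of these are established.

No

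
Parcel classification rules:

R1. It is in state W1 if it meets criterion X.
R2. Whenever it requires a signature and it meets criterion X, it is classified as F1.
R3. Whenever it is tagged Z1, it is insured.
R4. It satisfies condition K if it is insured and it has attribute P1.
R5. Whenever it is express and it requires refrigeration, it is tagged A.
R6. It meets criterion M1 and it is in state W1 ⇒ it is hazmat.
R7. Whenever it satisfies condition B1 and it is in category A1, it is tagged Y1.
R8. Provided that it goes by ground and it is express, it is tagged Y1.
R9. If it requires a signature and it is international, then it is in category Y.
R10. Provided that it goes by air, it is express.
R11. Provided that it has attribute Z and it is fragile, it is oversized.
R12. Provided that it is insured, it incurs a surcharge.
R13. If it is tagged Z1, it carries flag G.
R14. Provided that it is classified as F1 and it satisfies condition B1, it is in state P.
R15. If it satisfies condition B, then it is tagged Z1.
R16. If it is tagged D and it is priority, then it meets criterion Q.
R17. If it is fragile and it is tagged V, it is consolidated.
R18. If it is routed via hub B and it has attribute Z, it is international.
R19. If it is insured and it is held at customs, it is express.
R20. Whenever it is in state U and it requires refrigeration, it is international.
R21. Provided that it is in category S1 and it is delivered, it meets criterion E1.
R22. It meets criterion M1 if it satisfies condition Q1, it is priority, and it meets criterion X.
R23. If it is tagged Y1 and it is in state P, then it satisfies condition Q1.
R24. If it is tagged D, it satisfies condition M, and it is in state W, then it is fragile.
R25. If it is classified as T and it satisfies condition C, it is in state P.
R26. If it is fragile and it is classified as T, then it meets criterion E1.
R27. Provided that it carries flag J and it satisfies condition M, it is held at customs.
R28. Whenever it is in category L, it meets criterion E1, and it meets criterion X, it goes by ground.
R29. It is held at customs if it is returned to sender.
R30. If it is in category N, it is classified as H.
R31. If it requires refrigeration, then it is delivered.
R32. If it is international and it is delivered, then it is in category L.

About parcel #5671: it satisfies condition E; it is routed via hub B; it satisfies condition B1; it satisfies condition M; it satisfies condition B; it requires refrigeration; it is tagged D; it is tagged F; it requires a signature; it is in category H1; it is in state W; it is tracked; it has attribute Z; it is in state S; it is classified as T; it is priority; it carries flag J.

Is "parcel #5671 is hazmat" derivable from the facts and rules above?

Forward chaining from the given facts derives: is tagged Z1, meets criterion Q, is international, is fragile, meets criterion E1, is held at customs, is delivered, is in category L, is insured, is in category Y, is oversized, incurs a surcharge, carries flag G, is express, is tagged A.
The only rule concluding "it is hazmat" is R6, which needs "it meets criterion M1"; that is never established.

No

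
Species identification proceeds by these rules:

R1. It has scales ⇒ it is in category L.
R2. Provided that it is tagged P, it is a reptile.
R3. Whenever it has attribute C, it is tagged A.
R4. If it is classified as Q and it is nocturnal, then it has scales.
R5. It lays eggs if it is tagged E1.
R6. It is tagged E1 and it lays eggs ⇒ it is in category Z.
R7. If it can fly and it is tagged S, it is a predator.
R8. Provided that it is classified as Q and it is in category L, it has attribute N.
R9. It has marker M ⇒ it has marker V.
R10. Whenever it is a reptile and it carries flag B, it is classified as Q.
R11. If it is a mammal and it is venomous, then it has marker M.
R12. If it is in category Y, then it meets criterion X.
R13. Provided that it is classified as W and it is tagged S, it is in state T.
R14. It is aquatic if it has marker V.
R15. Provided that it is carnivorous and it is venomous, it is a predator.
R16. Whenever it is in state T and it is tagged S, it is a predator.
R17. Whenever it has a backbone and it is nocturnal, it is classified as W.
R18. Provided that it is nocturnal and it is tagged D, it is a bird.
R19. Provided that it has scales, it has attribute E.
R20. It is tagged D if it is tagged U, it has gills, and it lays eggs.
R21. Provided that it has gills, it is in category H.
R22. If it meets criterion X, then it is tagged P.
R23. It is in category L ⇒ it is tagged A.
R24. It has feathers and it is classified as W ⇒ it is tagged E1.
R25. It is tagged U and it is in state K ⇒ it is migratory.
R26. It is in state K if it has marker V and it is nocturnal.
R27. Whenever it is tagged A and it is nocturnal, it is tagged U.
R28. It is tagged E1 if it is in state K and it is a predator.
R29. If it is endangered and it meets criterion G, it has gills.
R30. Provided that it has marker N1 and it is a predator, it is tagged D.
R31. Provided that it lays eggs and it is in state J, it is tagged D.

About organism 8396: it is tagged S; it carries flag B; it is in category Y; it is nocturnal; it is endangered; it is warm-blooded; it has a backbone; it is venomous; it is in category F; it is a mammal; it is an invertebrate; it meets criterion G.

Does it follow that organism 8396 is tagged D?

Yes

By R11 (it is a mammal, it is venomous): it has marker M.
By R12 (it is in category Y): it meets criterion X.
By R17 (it has a backbone, it is nocturnal): it is classified as W.
By R22 (it meets criterion X): it is tagged P.
By R29 (it is endangered, it meets criterion G): it has gills.
By R2 (it is tagged P): it is a reptile.
By R9 (it has marker M): it has marker V.
By R10 (it is a reptile, it carries flag B): it is classified as Q.
By R13 (it is classified as W, it is tagged S): it is in state T.
By R16 (it is in state T, it is tagged S): it is a predator.
By R26 (it has marker V, it is nocturnal): it is in state K.
By R28 (it is in state K, it is a predator): it is tagged E1.
By R4 (it is classified as Q, it is nocturnal): it has scales.
By R5 (it is tagged E1): it lays eggs.
By R1 (it has scales): it is in category L.
By R23 (it is in category L): it is tagged A.
By R27 (it is tagged A, it is nocturnal): it is tagged U.
By R20 (it is tagged U, it has gills, it lays eggs): it is tagged D.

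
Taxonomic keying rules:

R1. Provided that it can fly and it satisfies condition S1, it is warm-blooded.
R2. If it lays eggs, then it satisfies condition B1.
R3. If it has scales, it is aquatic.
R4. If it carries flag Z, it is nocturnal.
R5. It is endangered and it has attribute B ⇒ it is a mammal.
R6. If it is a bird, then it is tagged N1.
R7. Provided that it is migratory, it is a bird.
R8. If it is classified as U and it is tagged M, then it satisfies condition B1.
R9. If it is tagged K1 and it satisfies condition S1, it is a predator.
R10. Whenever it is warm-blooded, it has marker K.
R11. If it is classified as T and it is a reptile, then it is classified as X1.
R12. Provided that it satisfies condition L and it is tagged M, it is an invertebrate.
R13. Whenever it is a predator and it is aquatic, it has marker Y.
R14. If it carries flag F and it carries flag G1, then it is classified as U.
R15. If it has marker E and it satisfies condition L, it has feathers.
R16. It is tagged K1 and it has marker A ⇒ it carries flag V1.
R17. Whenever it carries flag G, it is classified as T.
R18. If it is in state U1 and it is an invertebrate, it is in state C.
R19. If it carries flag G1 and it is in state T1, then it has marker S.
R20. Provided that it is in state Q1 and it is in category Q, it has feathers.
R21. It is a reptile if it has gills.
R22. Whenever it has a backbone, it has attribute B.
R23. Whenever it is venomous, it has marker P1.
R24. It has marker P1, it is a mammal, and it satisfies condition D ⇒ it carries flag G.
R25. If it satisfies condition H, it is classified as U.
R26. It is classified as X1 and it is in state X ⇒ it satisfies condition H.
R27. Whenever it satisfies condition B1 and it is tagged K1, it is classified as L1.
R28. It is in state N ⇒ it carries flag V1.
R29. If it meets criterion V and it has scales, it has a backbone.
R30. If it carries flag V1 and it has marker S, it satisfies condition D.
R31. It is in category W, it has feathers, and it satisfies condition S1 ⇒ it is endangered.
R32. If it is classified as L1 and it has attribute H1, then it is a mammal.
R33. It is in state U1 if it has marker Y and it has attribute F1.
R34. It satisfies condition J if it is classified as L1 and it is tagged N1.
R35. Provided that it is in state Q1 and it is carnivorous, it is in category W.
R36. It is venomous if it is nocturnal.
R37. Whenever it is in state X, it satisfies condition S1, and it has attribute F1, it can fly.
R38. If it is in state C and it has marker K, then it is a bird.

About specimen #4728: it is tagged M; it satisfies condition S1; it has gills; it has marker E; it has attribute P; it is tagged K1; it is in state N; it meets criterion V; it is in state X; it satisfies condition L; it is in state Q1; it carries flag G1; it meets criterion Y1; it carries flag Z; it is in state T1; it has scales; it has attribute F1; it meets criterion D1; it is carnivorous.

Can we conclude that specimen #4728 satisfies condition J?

By R3 (it has scales): it is aquatic.
By R4 (it carries flag Z): it is nocturnal.
By R9 (it is tagged K1, it satisfies condition S1): it is a predator.
By R12 (it satisfies condition L, it is tagged M): it is an invertebrate.
By R13 (it is a predator, it is aquatic): it has marker Y.
By R15 (it has marker E, it satisfies condition L): it has feathers.
By R19 (it carries flag G1, it is in state T1): it has marker S.
By R21 (it has gills): it is a reptile.
By R28 (it is in state N): it carries flag V1.
By R29 (it meets criterion V, it has scales): it has a backbone.
By R30 (it carries flag V1, it has marker S): it satisfies condition D.
By R33 (it has marker Y, it has attribute F1): it is in state U1.
By R35 (it is in state Q1, it is carnivorous): it is in category W.
By R36 (it is nocturnal): it is venomous.
By R37 (it is in state X, it satisfies condition S1, it has attribute F1): it can fly.
By R1 (it can fly, it satisfies condition S1): it is warm-blooded.
By R10 (it is warm-blooded): it has marker K.
By R18 (it is in state U1, it is an invertebrate): it is in state C.
By R22 (it has a backbone): it has attribute B.
By R23 (it is venomous): it has marker P1.
By R31 (it is in category W, it has feathers, it satisfies condition S1): it is endangered.
By R38 (it is in state C, it has marker K): it is a bird.
By R5 (it is endangered, it has attribute B): it is a mammal.
By R6 (it is a bird): it is tagged N1.
By R24 (it has marker P1, it is a mammal, it satisfies condition D): it carries flag G.
By R17 (it carries flag G): it is classified as T.
By R11 (it is classified as T, it is a reptile): it is classified as X1.
By R26 (it is classified as X1, it is in state X): it satisfies condition H.
By R25 (it satisfies condition H): it is classified as U.
By R8 (it is classified as U, it is tagged M): it satisfies condition B1.
By R27 (it satisfies condition B1, it is tagged K1): it is classified as L1.
By R34 (it is classified as L1, it is tagged N1): it satisfies condition J.

Yes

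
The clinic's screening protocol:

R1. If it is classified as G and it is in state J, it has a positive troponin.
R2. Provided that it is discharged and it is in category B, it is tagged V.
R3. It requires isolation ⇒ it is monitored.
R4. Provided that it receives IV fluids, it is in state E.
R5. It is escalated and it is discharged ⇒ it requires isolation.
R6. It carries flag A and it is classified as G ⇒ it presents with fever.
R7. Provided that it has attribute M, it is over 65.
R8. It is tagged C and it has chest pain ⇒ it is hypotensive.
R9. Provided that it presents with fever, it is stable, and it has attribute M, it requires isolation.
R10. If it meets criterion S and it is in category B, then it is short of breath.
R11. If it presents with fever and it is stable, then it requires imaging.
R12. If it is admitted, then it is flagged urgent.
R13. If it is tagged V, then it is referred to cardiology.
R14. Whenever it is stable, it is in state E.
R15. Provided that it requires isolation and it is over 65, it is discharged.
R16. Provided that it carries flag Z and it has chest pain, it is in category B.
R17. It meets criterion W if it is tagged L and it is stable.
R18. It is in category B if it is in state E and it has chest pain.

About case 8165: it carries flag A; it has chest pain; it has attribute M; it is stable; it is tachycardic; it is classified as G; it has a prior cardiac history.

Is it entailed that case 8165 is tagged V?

By R6 (it carries flag A, it is classified as G): it presents with fever.
By R7 (it has attribute M): it is over 65.
By R9 (it presents with fever, it is stable, it has attribute M): it requires isolation.
By R14 (it is stable): it is in state E.
By R15 (it requires isolation, it is over 65): it is discharged.
By R18 (it is in state E, it has chest pain): it is in category B.
By R2 (it is discharged, it is in category B): it is tagged V.

Yes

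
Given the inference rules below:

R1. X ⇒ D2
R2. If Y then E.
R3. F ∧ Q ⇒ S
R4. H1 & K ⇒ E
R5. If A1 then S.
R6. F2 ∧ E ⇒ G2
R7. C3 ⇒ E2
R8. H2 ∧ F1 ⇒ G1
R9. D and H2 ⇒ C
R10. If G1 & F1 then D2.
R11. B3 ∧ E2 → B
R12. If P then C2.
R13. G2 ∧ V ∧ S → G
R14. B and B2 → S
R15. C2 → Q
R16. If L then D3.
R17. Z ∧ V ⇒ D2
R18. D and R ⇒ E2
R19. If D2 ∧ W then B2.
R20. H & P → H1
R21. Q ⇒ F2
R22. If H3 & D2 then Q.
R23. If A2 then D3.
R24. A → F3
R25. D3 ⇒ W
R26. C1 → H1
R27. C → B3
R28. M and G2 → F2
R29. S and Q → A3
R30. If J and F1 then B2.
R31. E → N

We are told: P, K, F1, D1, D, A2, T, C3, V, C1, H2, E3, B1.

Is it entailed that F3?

Forward chaining from the given facts derives: E2, G1, C, D2, C2, Q, F2, D3, W, H1, B3, E, G2, B, B2, N, S, A3, G.
The only rule concluding F3 is R24, which needs A; that is never established.

No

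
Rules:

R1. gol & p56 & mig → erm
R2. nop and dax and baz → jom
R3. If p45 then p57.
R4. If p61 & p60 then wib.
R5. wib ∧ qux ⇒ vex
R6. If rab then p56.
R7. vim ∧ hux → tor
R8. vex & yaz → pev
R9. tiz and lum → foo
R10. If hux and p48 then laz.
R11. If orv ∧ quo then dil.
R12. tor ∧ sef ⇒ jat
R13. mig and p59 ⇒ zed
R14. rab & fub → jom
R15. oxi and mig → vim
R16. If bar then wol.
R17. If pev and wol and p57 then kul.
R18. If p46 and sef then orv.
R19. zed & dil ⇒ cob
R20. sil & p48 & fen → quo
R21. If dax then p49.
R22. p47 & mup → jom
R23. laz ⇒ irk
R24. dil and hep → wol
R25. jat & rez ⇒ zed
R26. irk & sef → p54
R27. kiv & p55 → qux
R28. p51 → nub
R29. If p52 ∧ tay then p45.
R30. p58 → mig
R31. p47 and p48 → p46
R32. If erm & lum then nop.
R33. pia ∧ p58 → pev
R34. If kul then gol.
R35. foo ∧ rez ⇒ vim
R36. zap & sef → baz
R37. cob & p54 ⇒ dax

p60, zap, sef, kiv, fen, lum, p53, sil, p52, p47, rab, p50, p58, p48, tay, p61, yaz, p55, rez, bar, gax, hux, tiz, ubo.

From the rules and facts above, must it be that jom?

Yes

wib  (by R4: p61, p60)
p56  (by R6: rab)
foo  (by R9: tiz, lum)
laz  (by R10: hux, p48)
wol  (by R16: bar)
quo  (by R20: sil, p48, fen)
irk  (by R23: laz)
p54  (by R26: irk, sef)
qux  (by R27: kiv, p55)
p45  (by R29: p52, tay)
mig  (by R30: p58)
p46  (by R31: p47, p48)
vim  (by R35: foo, rez)
baz  (by R36: zap, sef)
p57  (by R3: p45)
vex  (by R5: wib, qux)
tor  (by R7: vim, hux)
pev  (by R8: vex, yaz)
jat  (by R12: tor, sef)
kul  (by R17: pev, wol, p57)
orv  (by R18: p46, sef)
zed  (by R25: jat, rez)
gol  (by R34: kul)
erm  (by R1: gol, p56, mig)
dil  (by R11: orv, quo)
cob  (by R19: zed, dil)
nop  (by R32: erm, lum)
dax  (by R37: cob, p54)
jom  (by R2: nop, dax, baz)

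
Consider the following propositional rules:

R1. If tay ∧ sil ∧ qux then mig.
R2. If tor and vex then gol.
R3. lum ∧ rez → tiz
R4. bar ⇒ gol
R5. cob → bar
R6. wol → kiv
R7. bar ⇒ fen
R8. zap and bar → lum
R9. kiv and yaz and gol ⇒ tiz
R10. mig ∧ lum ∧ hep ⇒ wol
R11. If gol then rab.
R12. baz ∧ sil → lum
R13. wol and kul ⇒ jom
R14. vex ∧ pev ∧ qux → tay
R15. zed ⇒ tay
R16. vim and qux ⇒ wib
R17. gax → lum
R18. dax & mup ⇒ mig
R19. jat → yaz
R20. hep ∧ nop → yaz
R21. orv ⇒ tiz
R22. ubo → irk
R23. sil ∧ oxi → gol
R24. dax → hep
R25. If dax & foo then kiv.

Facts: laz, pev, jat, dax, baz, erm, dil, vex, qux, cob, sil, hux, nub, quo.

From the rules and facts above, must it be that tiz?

bar  (by R5: cob)
lum  (by R12: baz, sil)
tay  (by R14: vex, pev, qux)
yaz  (by R19: jat)
hep  (by R24: dax)
mig  (by R1: tay, sil, qux)
gol  (by R4: bar)
wol  (by R10: mig, lum, hep)
kiv  (by R6: wol)
tiz  (by R9: kiv, yaz, gol)

Yes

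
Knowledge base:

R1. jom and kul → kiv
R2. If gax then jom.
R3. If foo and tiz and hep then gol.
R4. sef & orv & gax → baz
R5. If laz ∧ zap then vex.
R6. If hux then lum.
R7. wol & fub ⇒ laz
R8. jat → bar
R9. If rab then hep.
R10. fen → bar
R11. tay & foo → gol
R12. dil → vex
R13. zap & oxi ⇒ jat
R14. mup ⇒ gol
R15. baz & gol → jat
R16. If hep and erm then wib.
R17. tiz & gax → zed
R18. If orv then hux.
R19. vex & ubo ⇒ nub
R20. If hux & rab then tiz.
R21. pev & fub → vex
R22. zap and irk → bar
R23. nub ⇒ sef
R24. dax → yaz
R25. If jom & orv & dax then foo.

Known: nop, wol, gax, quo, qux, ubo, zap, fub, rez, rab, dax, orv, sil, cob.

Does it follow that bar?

jom  (by R2: gax)
laz  (by R7: wol, fub)
hep  (by R9: rab)
hux  (by R18: orv)
tiz  (by R20: hux, rab)
foo  (by R25: jom, orv, dax)
gol  (by R3: foo, tiz, hep)
vex  (by R5: laz, zap)
nub  (by R19: vex, ubo)
sef  (by R23: nub)
baz  (by R4: sef, orv, gax)
jat  (by R15: baz, gol)
bar  (by R8: jat)

Yes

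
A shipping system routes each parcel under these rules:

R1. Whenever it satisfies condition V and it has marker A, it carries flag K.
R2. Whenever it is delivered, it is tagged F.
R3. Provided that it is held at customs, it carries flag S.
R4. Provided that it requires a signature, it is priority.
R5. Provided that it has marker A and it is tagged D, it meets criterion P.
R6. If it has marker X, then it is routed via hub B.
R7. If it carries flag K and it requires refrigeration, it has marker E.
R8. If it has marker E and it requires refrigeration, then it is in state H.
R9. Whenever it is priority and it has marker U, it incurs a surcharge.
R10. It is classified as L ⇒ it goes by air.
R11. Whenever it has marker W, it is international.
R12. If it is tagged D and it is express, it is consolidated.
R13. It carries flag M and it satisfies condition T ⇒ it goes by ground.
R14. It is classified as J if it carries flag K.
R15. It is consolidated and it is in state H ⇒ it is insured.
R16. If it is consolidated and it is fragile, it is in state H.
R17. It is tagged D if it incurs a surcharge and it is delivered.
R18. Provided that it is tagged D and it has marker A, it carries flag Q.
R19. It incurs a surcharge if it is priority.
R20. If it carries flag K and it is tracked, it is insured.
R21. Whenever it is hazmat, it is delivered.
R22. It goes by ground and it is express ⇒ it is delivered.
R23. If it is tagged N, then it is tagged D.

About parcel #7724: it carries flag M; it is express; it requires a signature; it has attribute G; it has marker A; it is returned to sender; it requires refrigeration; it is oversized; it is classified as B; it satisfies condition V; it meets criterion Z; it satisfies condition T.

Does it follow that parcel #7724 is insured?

By R1 (it satisfies condition V, it has marker A): it carries flag K.
By R4 (it requires a signature): it is priority.
By R7 (it carries flag K, it requires refrigeration): it has marker E.
By R8 (it has marker E, it requires refrigeration): it is in state H.
By R13 (it carries flag M, it satisfies condition T): it goes by ground.
By R19 (it is priority): it incurs a surcharge.
By R22 (it goes by ground, it is express): it is delivered.
By R17 (it incurs a surcharge, it is delivered): it is tagged D.
By R12 (it is tagged D, it is express): it is consolidated.
By R15 (it is consolidated, it is in state H): it is insured.

Yes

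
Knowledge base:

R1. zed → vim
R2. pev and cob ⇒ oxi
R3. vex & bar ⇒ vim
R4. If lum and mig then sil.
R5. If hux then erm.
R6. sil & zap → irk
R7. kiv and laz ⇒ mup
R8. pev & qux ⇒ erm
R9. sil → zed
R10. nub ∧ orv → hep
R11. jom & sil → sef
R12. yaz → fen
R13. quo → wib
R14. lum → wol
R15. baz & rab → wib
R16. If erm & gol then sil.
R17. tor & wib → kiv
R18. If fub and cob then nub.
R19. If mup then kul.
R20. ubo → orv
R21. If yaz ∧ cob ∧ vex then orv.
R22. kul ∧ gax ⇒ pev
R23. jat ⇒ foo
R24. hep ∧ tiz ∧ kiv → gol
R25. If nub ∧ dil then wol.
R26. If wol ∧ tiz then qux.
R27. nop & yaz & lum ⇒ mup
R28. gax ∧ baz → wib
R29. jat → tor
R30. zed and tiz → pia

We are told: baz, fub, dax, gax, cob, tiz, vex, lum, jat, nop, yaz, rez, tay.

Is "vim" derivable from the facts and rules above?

wol  (by R14: lum)
nub  (by R18: fub, cob)
orv  (by R21: yaz, cob, vex)
qux  (by R26: wol, tiz)
mup  (by R27: nop, yaz, lum)
wib  (by R28: gax, baz)
tor  (by R29: jat)
hep  (by R10: nub, orv)
kiv  (by R17: tor, wib)
kul  (by R19: mup)
pev  (by R22: kul, gax)
gol  (by R24: hep, tiz, kiv)
erm  (by R8: pev, qux)
sil  (by R16: erm, gol)
zed  (by R9: sil)
vim  (by R1: zed)

Yes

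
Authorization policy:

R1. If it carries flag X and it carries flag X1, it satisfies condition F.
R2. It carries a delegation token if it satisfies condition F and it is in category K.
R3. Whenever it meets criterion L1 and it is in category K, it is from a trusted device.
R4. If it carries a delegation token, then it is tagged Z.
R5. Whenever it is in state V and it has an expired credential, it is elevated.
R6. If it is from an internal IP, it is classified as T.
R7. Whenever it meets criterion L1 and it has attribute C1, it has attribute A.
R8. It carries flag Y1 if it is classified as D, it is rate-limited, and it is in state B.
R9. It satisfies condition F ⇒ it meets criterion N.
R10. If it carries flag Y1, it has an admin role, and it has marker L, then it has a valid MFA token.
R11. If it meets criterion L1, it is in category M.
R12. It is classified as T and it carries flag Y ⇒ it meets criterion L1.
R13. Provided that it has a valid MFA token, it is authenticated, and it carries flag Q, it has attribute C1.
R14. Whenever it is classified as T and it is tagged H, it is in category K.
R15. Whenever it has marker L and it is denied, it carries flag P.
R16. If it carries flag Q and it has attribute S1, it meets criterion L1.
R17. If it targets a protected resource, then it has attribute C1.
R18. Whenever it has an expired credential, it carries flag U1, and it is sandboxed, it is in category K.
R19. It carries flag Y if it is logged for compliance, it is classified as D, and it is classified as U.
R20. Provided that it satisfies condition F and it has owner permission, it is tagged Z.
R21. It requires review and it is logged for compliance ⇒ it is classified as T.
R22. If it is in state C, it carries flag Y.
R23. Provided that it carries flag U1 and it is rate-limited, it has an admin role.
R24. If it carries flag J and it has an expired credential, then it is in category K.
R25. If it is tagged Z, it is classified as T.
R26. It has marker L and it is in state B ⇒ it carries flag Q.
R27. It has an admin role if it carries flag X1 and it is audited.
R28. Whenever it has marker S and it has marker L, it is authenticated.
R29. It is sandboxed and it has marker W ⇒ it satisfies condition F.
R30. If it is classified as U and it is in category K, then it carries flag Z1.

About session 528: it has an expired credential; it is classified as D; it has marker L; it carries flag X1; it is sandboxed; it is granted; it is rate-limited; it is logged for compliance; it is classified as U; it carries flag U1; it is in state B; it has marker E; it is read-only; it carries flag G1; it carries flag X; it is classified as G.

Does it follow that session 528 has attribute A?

Forward chaining from the given facts derives: satisfies condition F, carries flag Y1, meets criterion N, is in category K, carries flag Y, has an admin role, carries flag Q, carries flag Z1, carries a delegation token, is tagged Z, has a valid MFA token, is classified as T, meets criterion L1, is from a trusted device, is in category M.
The only rule concluding "it has attribute A" is R7, which needs "it has attribute C1"; that is never established.

No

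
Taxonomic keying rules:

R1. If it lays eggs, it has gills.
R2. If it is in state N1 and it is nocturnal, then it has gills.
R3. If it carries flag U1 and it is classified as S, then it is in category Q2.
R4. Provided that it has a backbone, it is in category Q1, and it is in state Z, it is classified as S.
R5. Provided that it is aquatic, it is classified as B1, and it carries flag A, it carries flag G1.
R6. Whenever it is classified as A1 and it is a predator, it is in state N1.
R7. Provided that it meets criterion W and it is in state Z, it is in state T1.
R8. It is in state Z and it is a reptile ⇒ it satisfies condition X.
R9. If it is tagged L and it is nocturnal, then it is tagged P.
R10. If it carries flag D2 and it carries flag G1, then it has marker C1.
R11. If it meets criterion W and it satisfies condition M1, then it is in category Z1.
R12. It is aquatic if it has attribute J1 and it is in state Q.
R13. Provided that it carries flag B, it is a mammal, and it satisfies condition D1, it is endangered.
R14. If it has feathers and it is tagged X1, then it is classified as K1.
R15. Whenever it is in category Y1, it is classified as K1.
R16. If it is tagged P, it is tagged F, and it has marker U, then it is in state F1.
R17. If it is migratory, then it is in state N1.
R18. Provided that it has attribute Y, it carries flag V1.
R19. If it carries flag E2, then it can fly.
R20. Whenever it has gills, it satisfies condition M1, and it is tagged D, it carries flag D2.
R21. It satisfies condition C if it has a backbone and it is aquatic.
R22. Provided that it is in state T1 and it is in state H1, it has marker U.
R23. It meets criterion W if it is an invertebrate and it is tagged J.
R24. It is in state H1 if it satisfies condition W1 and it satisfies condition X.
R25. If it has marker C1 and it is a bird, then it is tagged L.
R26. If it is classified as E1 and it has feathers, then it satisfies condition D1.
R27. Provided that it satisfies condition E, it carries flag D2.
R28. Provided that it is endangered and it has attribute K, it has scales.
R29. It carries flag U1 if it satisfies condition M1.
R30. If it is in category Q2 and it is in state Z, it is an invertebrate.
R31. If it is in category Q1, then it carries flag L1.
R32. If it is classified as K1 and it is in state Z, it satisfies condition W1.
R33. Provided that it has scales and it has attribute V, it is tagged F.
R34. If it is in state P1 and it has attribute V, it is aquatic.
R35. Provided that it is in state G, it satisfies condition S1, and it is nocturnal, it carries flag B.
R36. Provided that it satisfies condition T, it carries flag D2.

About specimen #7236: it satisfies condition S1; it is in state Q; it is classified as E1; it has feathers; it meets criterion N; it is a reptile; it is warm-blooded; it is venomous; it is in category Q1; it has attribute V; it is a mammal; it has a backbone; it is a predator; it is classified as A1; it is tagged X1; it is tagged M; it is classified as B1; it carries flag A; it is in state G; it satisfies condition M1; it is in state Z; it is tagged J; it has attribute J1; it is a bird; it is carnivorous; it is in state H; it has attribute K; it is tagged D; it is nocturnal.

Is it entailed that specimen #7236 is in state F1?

Yes

By R4 (it has a backbone, it is in category Q1, it is in state Z): it is classified as S.
By R6 (it is classified as A1, it is a predator): it is in state N1.
By R8 (it is in state Z, it is a reptile): it satisfies condition X.
By R12 (it has attribute J1, it is in state Q): it is aquatic.
By R14 (it has feathers, it is tagged X1): it is classified as K1.
By R26 (it is classified as E1, it has feathers): it satisfies condition D1.
By R29 (it satisfies condition M1): it carries flag U1.
By R32 (it is classified as K1, it is in state Z): it satisfies condition W1.
By R35 (it is in state G, it satisfies condition S1, it is nocturnal): it carries flag B.
By R2 (it is in state N1, it is nocturnal): it has gills.
By R3 (it carries flag U1, it is classified as S): it is in category Q2.
By R5 (it is aquatic, it is classified as B1, it carries flag A): it carries flag G1.
By R13 (it carries flag B, it is a mammal, it satisfies condition D1): it is endangered.
By R20 (it has gills, it satisfies condition M1, it is tagged D): it carries flag D2.
By R24 (it satisfies condition W1, it satisfies condition X): it is in state H1.
By R28 (it is endangered, it has attribute K): it has scales.
By R30 (it is in category Q2, it is in state Z): it is an invertebrate.
By R33 (it has scales, it has attribute V): it is tagged F.
By R10 (it carries flag D2, it carries flag G1): it has marker C1.
By R23 (it is an invertebrate, it is tagged J): it meets criterion W.
By R25 (it has marker C1, it is a bird): it is tagged L.
By R7 (it meets criterion W, it is in state Z): it is in state T1.
By R9 (it is tagged L, it is nocturnal): it is tagged P.
By R22 (it is in state T1, it is in state H1): it has marker U.
By R16 (it is tagged P, it is tagged F, it has marker U): it is in state F1.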